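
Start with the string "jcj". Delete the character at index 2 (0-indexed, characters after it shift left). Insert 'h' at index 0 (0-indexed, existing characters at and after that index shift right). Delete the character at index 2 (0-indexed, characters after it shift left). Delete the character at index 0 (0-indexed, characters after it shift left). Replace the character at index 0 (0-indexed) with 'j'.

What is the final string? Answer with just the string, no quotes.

Answer: j

Derivation:
Applying each edit step by step:
Start: "jcj"
Op 1 (delete idx 2 = 'j'): "jcj" -> "jc"
Op 2 (insert 'h' at idx 0): "jc" -> "hjc"
Op 3 (delete idx 2 = 'c'): "hjc" -> "hj"
Op 4 (delete idx 0 = 'h'): "hj" -> "j"
Op 5 (replace idx 0: 'j' -> 'j'): "j" -> "j"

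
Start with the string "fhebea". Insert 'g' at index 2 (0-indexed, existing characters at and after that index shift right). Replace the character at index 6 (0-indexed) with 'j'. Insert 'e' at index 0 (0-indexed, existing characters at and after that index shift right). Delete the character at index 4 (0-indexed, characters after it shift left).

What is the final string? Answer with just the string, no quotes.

Answer: efhgbej

Derivation:
Applying each edit step by step:
Start: "fhebea"
Op 1 (insert 'g' at idx 2): "fhebea" -> "fhgebea"
Op 2 (replace idx 6: 'a' -> 'j'): "fhgebea" -> "fhgebej"
Op 3 (insert 'e' at idx 0): "fhgebej" -> "efhgebej"
Op 4 (delete idx 4 = 'e'): "efhgebej" -> "efhgbej"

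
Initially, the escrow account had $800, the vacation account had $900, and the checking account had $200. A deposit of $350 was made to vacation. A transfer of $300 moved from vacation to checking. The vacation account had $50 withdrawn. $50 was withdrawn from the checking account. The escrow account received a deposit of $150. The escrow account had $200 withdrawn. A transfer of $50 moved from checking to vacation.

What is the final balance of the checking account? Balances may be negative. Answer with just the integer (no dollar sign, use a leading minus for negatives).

Answer: 400

Derivation:
Tracking account balances step by step:
Start: escrow=800, vacation=900, checking=200
Event 1 (deposit 350 to vacation): vacation: 900 + 350 = 1250. Balances: escrow=800, vacation=1250, checking=200
Event 2 (transfer 300 vacation -> checking): vacation: 1250 - 300 = 950, checking: 200 + 300 = 500. Balances: escrow=800, vacation=950, checking=500
Event 3 (withdraw 50 from vacation): vacation: 950 - 50 = 900. Balances: escrow=800, vacation=900, checking=500
Event 4 (withdraw 50 from checking): checking: 500 - 50 = 450. Balances: escrow=800, vacation=900, checking=450
Event 5 (deposit 150 to escrow): escrow: 800 + 150 = 950. Balances: escrow=950, vacation=900, checking=450
Event 6 (withdraw 200 from escrow): escrow: 950 - 200 = 750. Balances: escrow=750, vacation=900, checking=450
Event 7 (transfer 50 checking -> vacation): checking: 450 - 50 = 400, vacation: 900 + 50 = 950. Balances: escrow=750, vacation=950, checking=400

Final balance of checking: 400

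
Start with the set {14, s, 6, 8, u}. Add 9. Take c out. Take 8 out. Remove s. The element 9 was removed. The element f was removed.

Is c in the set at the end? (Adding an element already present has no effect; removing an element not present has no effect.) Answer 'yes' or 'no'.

Tracking the set through each operation:
Start: {14, 6, 8, s, u}
Event 1 (add 9): added. Set: {14, 6, 8, 9, s, u}
Event 2 (remove c): not present, no change. Set: {14, 6, 8, 9, s, u}
Event 3 (remove 8): removed. Set: {14, 6, 9, s, u}
Event 4 (remove s): removed. Set: {14, 6, 9, u}
Event 5 (remove 9): removed. Set: {14, 6, u}
Event 6 (remove f): not present, no change. Set: {14, 6, u}

Final set: {14, 6, u} (size 3)
c is NOT in the final set.

Answer: no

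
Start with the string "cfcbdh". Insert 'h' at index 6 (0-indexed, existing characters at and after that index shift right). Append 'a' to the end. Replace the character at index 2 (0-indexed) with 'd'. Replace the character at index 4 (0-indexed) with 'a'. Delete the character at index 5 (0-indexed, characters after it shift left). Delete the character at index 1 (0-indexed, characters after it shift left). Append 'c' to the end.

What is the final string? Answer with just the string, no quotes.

Applying each edit step by step:
Start: "cfcbdh"
Op 1 (insert 'h' at idx 6): "cfcbdh" -> "cfcbdhh"
Op 2 (append 'a'): "cfcbdhh" -> "cfcbdhha"
Op 3 (replace idx 2: 'c' -> 'd'): "cfcbdhha" -> "cfdbdhha"
Op 4 (replace idx 4: 'd' -> 'a'): "cfdbdhha" -> "cfdbahha"
Op 5 (delete idx 5 = 'h'): "cfdbahha" -> "cfdbaha"
Op 6 (delete idx 1 = 'f'): "cfdbaha" -> "cdbaha"
Op 7 (append 'c'): "cdbaha" -> "cdbahac"

Answer: cdbahac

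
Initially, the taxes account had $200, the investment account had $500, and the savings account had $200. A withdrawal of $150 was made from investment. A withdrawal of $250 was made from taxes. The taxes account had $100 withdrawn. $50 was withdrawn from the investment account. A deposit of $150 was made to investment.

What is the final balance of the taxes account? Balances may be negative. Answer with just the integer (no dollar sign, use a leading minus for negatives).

Tracking account balances step by step:
Start: taxes=200, investment=500, savings=200
Event 1 (withdraw 150 from investment): investment: 500 - 150 = 350. Balances: taxes=200, investment=350, savings=200
Event 2 (withdraw 250 from taxes): taxes: 200 - 250 = -50. Balances: taxes=-50, investment=350, savings=200
Event 3 (withdraw 100 from taxes): taxes: -50 - 100 = -150. Balances: taxes=-150, investment=350, savings=200
Event 4 (withdraw 50 from investment): investment: 350 - 50 = 300. Balances: taxes=-150, investment=300, savings=200
Event 5 (deposit 150 to investment): investment: 300 + 150 = 450. Balances: taxes=-150, investment=450, savings=200

Final balance of taxes: -150

Answer: -150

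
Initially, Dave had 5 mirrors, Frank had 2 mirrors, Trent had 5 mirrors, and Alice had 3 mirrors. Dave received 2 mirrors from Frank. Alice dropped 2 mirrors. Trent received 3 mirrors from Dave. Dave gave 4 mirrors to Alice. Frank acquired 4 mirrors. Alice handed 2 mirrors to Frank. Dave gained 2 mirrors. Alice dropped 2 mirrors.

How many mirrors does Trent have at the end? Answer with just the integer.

Tracking counts step by step:
Start: Dave=5, Frank=2, Trent=5, Alice=3
Event 1 (Frank -> Dave, 2): Frank: 2 -> 0, Dave: 5 -> 7. State: Dave=7, Frank=0, Trent=5, Alice=3
Event 2 (Alice -2): Alice: 3 -> 1. State: Dave=7, Frank=0, Trent=5, Alice=1
Event 3 (Dave -> Trent, 3): Dave: 7 -> 4, Trent: 5 -> 8. State: Dave=4, Frank=0, Trent=8, Alice=1
Event 4 (Dave -> Alice, 4): Dave: 4 -> 0, Alice: 1 -> 5. State: Dave=0, Frank=0, Trent=8, Alice=5
Event 5 (Frank +4): Frank: 0 -> 4. State: Dave=0, Frank=4, Trent=8, Alice=5
Event 6 (Alice -> Frank, 2): Alice: 5 -> 3, Frank: 4 -> 6. State: Dave=0, Frank=6, Trent=8, Alice=3
Event 7 (Dave +2): Dave: 0 -> 2. State: Dave=2, Frank=6, Trent=8, Alice=3
Event 8 (Alice -2): Alice: 3 -> 1. State: Dave=2, Frank=6, Trent=8, Alice=1

Trent's final count: 8

Answer: 8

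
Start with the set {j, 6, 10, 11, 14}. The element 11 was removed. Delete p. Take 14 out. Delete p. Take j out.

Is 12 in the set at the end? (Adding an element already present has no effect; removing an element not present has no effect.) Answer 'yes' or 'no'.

Tracking the set through each operation:
Start: {10, 11, 14, 6, j}
Event 1 (remove 11): removed. Set: {10, 14, 6, j}
Event 2 (remove p): not present, no change. Set: {10, 14, 6, j}
Event 3 (remove 14): removed. Set: {10, 6, j}
Event 4 (remove p): not present, no change. Set: {10, 6, j}
Event 5 (remove j): removed. Set: {10, 6}

Final set: {10, 6} (size 2)
12 is NOT in the final set.

Answer: no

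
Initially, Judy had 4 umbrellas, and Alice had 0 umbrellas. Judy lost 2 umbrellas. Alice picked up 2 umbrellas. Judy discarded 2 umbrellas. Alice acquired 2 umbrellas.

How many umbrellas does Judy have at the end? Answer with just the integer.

Tracking counts step by step:
Start: Judy=4, Alice=0
Event 1 (Judy -2): Judy: 4 -> 2. State: Judy=2, Alice=0
Event 2 (Alice +2): Alice: 0 -> 2. State: Judy=2, Alice=2
Event 3 (Judy -2): Judy: 2 -> 0. State: Judy=0, Alice=2
Event 4 (Alice +2): Alice: 2 -> 4. State: Judy=0, Alice=4

Judy's final count: 0

Answer: 0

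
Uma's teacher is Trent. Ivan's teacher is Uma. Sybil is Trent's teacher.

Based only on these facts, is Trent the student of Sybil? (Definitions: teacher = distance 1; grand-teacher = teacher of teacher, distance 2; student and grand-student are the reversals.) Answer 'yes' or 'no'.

Reconstructing the teacher chain from the given facts:
  Sybil -> Trent -> Uma -> Ivan
(each arrow means 'teacher of the next')
Positions in the chain (0 = top):
  position of Sybil: 0
  position of Trent: 1
  position of Uma: 2
  position of Ivan: 3

Trent is at position 1, Sybil is at position 0; signed distance (j - i) = -1.
'student' requires j - i = -1. Actual distance is -1, so the relation HOLDS.

Answer: yes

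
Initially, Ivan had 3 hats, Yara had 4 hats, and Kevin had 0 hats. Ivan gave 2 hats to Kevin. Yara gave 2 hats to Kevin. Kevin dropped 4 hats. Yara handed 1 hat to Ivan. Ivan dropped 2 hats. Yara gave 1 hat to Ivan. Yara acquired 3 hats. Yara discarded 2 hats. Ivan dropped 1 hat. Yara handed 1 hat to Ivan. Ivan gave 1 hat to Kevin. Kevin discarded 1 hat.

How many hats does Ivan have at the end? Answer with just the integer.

Answer: 0

Derivation:
Tracking counts step by step:
Start: Ivan=3, Yara=4, Kevin=0
Event 1 (Ivan -> Kevin, 2): Ivan: 3 -> 1, Kevin: 0 -> 2. State: Ivan=1, Yara=4, Kevin=2
Event 2 (Yara -> Kevin, 2): Yara: 4 -> 2, Kevin: 2 -> 4. State: Ivan=1, Yara=2, Kevin=4
Event 3 (Kevin -4): Kevin: 4 -> 0. State: Ivan=1, Yara=2, Kevin=0
Event 4 (Yara -> Ivan, 1): Yara: 2 -> 1, Ivan: 1 -> 2. State: Ivan=2, Yara=1, Kevin=0
Event 5 (Ivan -2): Ivan: 2 -> 0. State: Ivan=0, Yara=1, Kevin=0
Event 6 (Yara -> Ivan, 1): Yara: 1 -> 0, Ivan: 0 -> 1. State: Ivan=1, Yara=0, Kevin=0
Event 7 (Yara +3): Yara: 0 -> 3. State: Ivan=1, Yara=3, Kevin=0
Event 8 (Yara -2): Yara: 3 -> 1. State: Ivan=1, Yara=1, Kevin=0
Event 9 (Ivan -1): Ivan: 1 -> 0. State: Ivan=0, Yara=1, Kevin=0
Event 10 (Yara -> Ivan, 1): Yara: 1 -> 0, Ivan: 0 -> 1. State: Ivan=1, Yara=0, Kevin=0
Event 11 (Ivan -> Kevin, 1): Ivan: 1 -> 0, Kevin: 0 -> 1. State: Ivan=0, Yara=0, Kevin=1
Event 12 (Kevin -1): Kevin: 1 -> 0. State: Ivan=0, Yara=0, Kevin=0

Ivan's final count: 0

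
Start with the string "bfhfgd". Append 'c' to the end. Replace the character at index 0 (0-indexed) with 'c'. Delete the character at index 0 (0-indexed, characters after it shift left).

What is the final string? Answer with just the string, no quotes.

Answer: fhfgdc

Derivation:
Applying each edit step by step:
Start: "bfhfgd"
Op 1 (append 'c'): "bfhfgd" -> "bfhfgdc"
Op 2 (replace idx 0: 'b' -> 'c'): "bfhfgdc" -> "cfhfgdc"
Op 3 (delete idx 0 = 'c'): "cfhfgdc" -> "fhfgdc"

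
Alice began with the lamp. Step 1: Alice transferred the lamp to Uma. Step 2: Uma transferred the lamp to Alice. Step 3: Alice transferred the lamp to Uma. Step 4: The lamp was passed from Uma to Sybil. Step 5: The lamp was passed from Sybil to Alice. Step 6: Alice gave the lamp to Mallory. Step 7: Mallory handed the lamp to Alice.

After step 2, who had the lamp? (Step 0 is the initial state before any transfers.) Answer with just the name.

Answer: Alice

Derivation:
Tracking the lamp holder through step 2:
After step 0 (start): Alice
After step 1: Uma
After step 2: Alice

At step 2, the holder is Alice.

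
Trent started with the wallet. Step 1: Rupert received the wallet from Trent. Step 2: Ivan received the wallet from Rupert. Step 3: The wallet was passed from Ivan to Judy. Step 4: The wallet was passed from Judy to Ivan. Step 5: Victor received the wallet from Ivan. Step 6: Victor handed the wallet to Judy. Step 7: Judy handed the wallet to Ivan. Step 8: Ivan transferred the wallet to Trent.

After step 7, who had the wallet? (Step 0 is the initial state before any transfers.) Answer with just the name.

Tracking the wallet holder through step 7:
After step 0 (start): Trent
After step 1: Rupert
After step 2: Ivan
After step 3: Judy
After step 4: Ivan
After step 5: Victor
After step 6: Judy
After step 7: Ivan

At step 7, the holder is Ivan.

Answer: Ivan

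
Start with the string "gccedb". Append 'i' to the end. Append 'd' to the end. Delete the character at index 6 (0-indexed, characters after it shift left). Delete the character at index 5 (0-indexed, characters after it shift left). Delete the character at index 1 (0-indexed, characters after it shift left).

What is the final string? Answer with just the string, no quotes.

Answer: gcedd

Derivation:
Applying each edit step by step:
Start: "gccedb"
Op 1 (append 'i'): "gccedb" -> "gccedbi"
Op 2 (append 'd'): "gccedbi" -> "gccedbid"
Op 3 (delete idx 6 = 'i'): "gccedbid" -> "gccedbd"
Op 4 (delete idx 5 = 'b'): "gccedbd" -> "gccedd"
Op 5 (delete idx 1 = 'c'): "gccedd" -> "gcedd"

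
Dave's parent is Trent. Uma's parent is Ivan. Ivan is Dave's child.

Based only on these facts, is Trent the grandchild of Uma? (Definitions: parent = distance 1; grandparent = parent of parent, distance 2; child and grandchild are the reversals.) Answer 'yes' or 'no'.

Answer: no

Derivation:
Reconstructing the parent chain from the given facts:
  Trent -> Dave -> Ivan -> Uma
(each arrow means 'parent of the next')
Positions in the chain (0 = top):
  position of Trent: 0
  position of Dave: 1
  position of Ivan: 2
  position of Uma: 3

Trent is at position 0, Uma is at position 3; signed distance (j - i) = 3.
'grandchild' requires j - i = -2. Actual distance is 3, so the relation does NOT hold.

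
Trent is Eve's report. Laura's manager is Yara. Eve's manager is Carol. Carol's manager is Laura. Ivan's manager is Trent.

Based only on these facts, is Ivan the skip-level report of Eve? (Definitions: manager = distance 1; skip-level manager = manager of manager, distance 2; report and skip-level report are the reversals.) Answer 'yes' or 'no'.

Reconstructing the manager chain from the given facts:
  Yara -> Laura -> Carol -> Eve -> Trent -> Ivan
(each arrow means 'manager of the next')
Positions in the chain (0 = top):
  position of Yara: 0
  position of Laura: 1
  position of Carol: 2
  position of Eve: 3
  position of Trent: 4
  position of Ivan: 5

Ivan is at position 5, Eve is at position 3; signed distance (j - i) = -2.
'skip-level report' requires j - i = -2. Actual distance is -2, so the relation HOLDS.

Answer: yes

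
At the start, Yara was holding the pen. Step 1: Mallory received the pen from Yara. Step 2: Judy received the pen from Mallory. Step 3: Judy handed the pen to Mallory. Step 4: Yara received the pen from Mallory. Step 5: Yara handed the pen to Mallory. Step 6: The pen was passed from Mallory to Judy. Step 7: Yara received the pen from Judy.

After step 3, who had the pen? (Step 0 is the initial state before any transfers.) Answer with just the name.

Answer: Mallory

Derivation:
Tracking the pen holder through step 3:
After step 0 (start): Yara
After step 1: Mallory
After step 2: Judy
After step 3: Mallory

At step 3, the holder is Mallory.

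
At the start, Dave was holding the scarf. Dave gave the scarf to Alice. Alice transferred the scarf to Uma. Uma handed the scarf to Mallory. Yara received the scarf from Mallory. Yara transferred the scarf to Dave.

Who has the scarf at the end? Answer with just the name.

Answer: Dave

Derivation:
Tracking the scarf through each event:
Start: Dave has the scarf.
After event 1: Alice has the scarf.
After event 2: Uma has the scarf.
After event 3: Mallory has the scarf.
After event 4: Yara has the scarf.
After event 5: Dave has the scarf.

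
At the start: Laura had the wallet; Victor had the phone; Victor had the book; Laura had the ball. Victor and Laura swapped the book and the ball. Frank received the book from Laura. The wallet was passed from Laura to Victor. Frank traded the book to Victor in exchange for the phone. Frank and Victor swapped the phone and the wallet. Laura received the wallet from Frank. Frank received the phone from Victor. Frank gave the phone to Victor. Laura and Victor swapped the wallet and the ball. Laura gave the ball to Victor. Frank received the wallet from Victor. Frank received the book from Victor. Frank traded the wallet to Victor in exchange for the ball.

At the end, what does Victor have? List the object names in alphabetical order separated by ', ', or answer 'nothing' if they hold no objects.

Answer: phone, wallet

Derivation:
Tracking all object holders:
Start: wallet:Laura, phone:Victor, book:Victor, ball:Laura
Event 1 (swap book<->ball: now book:Laura, ball:Victor). State: wallet:Laura, phone:Victor, book:Laura, ball:Victor
Event 2 (give book: Laura -> Frank). State: wallet:Laura, phone:Victor, book:Frank, ball:Victor
Event 3 (give wallet: Laura -> Victor). State: wallet:Victor, phone:Victor, book:Frank, ball:Victor
Event 4 (swap book<->phone: now book:Victor, phone:Frank). State: wallet:Victor, phone:Frank, book:Victor, ball:Victor
Event 5 (swap phone<->wallet: now phone:Victor, wallet:Frank). State: wallet:Frank, phone:Victor, book:Victor, ball:Victor
Event 6 (give wallet: Frank -> Laura). State: wallet:Laura, phone:Victor, book:Victor, ball:Victor
Event 7 (give phone: Victor -> Frank). State: wallet:Laura, phone:Frank, book:Victor, ball:Victor
Event 8 (give phone: Frank -> Victor). State: wallet:Laura, phone:Victor, book:Victor, ball:Victor
Event 9 (swap wallet<->ball: now wallet:Victor, ball:Laura). State: wallet:Victor, phone:Victor, book:Victor, ball:Laura
Event 10 (give ball: Laura -> Victor). State: wallet:Victor, phone:Victor, book:Victor, ball:Victor
Event 11 (give wallet: Victor -> Frank). State: wallet:Frank, phone:Victor, book:Victor, ball:Victor
Event 12 (give book: Victor -> Frank). State: wallet:Frank, phone:Victor, book:Frank, ball:Victor
Event 13 (swap wallet<->ball: now wallet:Victor, ball:Frank). State: wallet:Victor, phone:Victor, book:Frank, ball:Frank

Final state: wallet:Victor, phone:Victor, book:Frank, ball:Frank
Victor holds: phone, wallet.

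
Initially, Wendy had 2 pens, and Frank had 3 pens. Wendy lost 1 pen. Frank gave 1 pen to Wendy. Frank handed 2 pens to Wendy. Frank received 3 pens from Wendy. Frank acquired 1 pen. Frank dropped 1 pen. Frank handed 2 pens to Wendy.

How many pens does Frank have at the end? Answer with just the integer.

Tracking counts step by step:
Start: Wendy=2, Frank=3
Event 1 (Wendy -1): Wendy: 2 -> 1. State: Wendy=1, Frank=3
Event 2 (Frank -> Wendy, 1): Frank: 3 -> 2, Wendy: 1 -> 2. State: Wendy=2, Frank=2
Event 3 (Frank -> Wendy, 2): Frank: 2 -> 0, Wendy: 2 -> 4. State: Wendy=4, Frank=0
Event 4 (Wendy -> Frank, 3): Wendy: 4 -> 1, Frank: 0 -> 3. State: Wendy=1, Frank=3
Event 5 (Frank +1): Frank: 3 -> 4. State: Wendy=1, Frank=4
Event 6 (Frank -1): Frank: 4 -> 3. State: Wendy=1, Frank=3
Event 7 (Frank -> Wendy, 2): Frank: 3 -> 1, Wendy: 1 -> 3. State: Wendy=3, Frank=1

Frank's final count: 1

Answer: 1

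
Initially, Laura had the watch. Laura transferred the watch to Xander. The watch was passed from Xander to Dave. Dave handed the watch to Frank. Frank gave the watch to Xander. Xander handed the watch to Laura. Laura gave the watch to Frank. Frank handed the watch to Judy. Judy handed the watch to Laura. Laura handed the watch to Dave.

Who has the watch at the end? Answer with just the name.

Answer: Dave

Derivation:
Tracking the watch through each event:
Start: Laura has the watch.
After event 1: Xander has the watch.
After event 2: Dave has the watch.
After event 3: Frank has the watch.
After event 4: Xander has the watch.
After event 5: Laura has the watch.
After event 6: Frank has the watch.
After event 7: Judy has the watch.
After event 8: Laura has the watch.
After event 9: Dave has the watch.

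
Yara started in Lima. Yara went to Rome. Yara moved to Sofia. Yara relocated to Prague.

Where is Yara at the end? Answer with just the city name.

Answer: Prague

Derivation:
Tracking Yara's location:
Start: Yara is in Lima.
After move 1: Lima -> Rome. Yara is in Rome.
After move 2: Rome -> Sofia. Yara is in Sofia.
After move 3: Sofia -> Prague. Yara is in Prague.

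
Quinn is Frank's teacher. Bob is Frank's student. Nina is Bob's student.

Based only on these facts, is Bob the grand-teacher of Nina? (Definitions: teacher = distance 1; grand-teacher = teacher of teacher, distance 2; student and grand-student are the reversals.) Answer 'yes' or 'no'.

Answer: no

Derivation:
Reconstructing the teacher chain from the given facts:
  Quinn -> Frank -> Bob -> Nina
(each arrow means 'teacher of the next')
Positions in the chain (0 = top):
  position of Quinn: 0
  position of Frank: 1
  position of Bob: 2
  position of Nina: 3

Bob is at position 2, Nina is at position 3; signed distance (j - i) = 1.
'grand-teacher' requires j - i = 2. Actual distance is 1, so the relation does NOT hold.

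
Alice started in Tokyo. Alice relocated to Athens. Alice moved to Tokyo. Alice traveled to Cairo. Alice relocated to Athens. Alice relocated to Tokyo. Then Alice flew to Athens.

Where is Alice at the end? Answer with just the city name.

Tracking Alice's location:
Start: Alice is in Tokyo.
After move 1: Tokyo -> Athens. Alice is in Athens.
After move 2: Athens -> Tokyo. Alice is in Tokyo.
After move 3: Tokyo -> Cairo. Alice is in Cairo.
After move 4: Cairo -> Athens. Alice is in Athens.
After move 5: Athens -> Tokyo. Alice is in Tokyo.
After move 6: Tokyo -> Athens. Alice is in Athens.

Answer: Athens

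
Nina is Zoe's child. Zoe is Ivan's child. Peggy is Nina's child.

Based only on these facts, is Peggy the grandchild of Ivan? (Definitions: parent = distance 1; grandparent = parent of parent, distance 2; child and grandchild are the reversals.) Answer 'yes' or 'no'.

Reconstructing the parent chain from the given facts:
  Ivan -> Zoe -> Nina -> Peggy
(each arrow means 'parent of the next')
Positions in the chain (0 = top):
  position of Ivan: 0
  position of Zoe: 1
  position of Nina: 2
  position of Peggy: 3

Peggy is at position 3, Ivan is at position 0; signed distance (j - i) = -3.
'grandchild' requires j - i = -2. Actual distance is -3, so the relation does NOT hold.

Answer: no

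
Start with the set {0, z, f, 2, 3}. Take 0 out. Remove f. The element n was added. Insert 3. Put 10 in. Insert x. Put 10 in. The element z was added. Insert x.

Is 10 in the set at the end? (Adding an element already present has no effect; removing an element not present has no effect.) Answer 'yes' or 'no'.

Answer: yes

Derivation:
Tracking the set through each operation:
Start: {0, 2, 3, f, z}
Event 1 (remove 0): removed. Set: {2, 3, f, z}
Event 2 (remove f): removed. Set: {2, 3, z}
Event 3 (add n): added. Set: {2, 3, n, z}
Event 4 (add 3): already present, no change. Set: {2, 3, n, z}
Event 5 (add 10): added. Set: {10, 2, 3, n, z}
Event 6 (add x): added. Set: {10, 2, 3, n, x, z}
Event 7 (add 10): already present, no change. Set: {10, 2, 3, n, x, z}
Event 8 (add z): already present, no change. Set: {10, 2, 3, n, x, z}
Event 9 (add x): already present, no change. Set: {10, 2, 3, n, x, z}

Final set: {10, 2, 3, n, x, z} (size 6)
10 is in the final set.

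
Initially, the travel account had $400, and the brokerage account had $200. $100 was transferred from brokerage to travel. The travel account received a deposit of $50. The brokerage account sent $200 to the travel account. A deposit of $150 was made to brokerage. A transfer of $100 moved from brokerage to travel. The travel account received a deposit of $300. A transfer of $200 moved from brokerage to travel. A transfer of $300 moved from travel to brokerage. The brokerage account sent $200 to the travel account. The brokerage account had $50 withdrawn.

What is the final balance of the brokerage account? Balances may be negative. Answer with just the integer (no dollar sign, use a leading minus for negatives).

Answer: -200

Derivation:
Tracking account balances step by step:
Start: travel=400, brokerage=200
Event 1 (transfer 100 brokerage -> travel): brokerage: 200 - 100 = 100, travel: 400 + 100 = 500. Balances: travel=500, brokerage=100
Event 2 (deposit 50 to travel): travel: 500 + 50 = 550. Balances: travel=550, brokerage=100
Event 3 (transfer 200 brokerage -> travel): brokerage: 100 - 200 = -100, travel: 550 + 200 = 750. Balances: travel=750, brokerage=-100
Event 4 (deposit 150 to brokerage): brokerage: -100 + 150 = 50. Balances: travel=750, brokerage=50
Event 5 (transfer 100 brokerage -> travel): brokerage: 50 - 100 = -50, travel: 750 + 100 = 850. Balances: travel=850, brokerage=-50
Event 6 (deposit 300 to travel): travel: 850 + 300 = 1150. Balances: travel=1150, brokerage=-50
Event 7 (transfer 200 brokerage -> travel): brokerage: -50 - 200 = -250, travel: 1150 + 200 = 1350. Balances: travel=1350, brokerage=-250
Event 8 (transfer 300 travel -> brokerage): travel: 1350 - 300 = 1050, brokerage: -250 + 300 = 50. Balances: travel=1050, brokerage=50
Event 9 (transfer 200 brokerage -> travel): brokerage: 50 - 200 = -150, travel: 1050 + 200 = 1250. Balances: travel=1250, brokerage=-150
Event 10 (withdraw 50 from brokerage): brokerage: -150 - 50 = -200. Balances: travel=1250, brokerage=-200

Final balance of brokerage: -200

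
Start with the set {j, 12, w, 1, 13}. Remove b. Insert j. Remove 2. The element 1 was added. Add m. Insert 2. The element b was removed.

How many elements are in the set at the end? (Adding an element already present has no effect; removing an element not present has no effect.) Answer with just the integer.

Tracking the set through each operation:
Start: {1, 12, 13, j, w}
Event 1 (remove b): not present, no change. Set: {1, 12, 13, j, w}
Event 2 (add j): already present, no change. Set: {1, 12, 13, j, w}
Event 3 (remove 2): not present, no change. Set: {1, 12, 13, j, w}
Event 4 (add 1): already present, no change. Set: {1, 12, 13, j, w}
Event 5 (add m): added. Set: {1, 12, 13, j, m, w}
Event 6 (add 2): added. Set: {1, 12, 13, 2, j, m, w}
Event 7 (remove b): not present, no change. Set: {1, 12, 13, 2, j, m, w}

Final set: {1, 12, 13, 2, j, m, w} (size 7)

Answer: 7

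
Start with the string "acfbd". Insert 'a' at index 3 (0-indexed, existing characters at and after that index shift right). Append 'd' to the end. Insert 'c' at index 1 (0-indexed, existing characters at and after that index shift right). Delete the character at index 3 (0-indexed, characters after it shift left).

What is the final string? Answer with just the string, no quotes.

Applying each edit step by step:
Start: "acfbd"
Op 1 (insert 'a' at idx 3): "acfbd" -> "acfabd"
Op 2 (append 'd'): "acfabd" -> "acfabdd"
Op 3 (insert 'c' at idx 1): "acfabdd" -> "accfabdd"
Op 4 (delete idx 3 = 'f'): "accfabdd" -> "accabdd"

Answer: accabdd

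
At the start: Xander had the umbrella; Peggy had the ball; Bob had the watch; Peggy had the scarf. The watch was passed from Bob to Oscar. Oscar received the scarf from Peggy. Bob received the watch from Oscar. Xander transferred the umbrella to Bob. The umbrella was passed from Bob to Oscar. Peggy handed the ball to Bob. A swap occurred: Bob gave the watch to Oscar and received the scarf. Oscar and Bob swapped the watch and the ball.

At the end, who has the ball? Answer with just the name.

Tracking all object holders:
Start: umbrella:Xander, ball:Peggy, watch:Bob, scarf:Peggy
Event 1 (give watch: Bob -> Oscar). State: umbrella:Xander, ball:Peggy, watch:Oscar, scarf:Peggy
Event 2 (give scarf: Peggy -> Oscar). State: umbrella:Xander, ball:Peggy, watch:Oscar, scarf:Oscar
Event 3 (give watch: Oscar -> Bob). State: umbrella:Xander, ball:Peggy, watch:Bob, scarf:Oscar
Event 4 (give umbrella: Xander -> Bob). State: umbrella:Bob, ball:Peggy, watch:Bob, scarf:Oscar
Event 5 (give umbrella: Bob -> Oscar). State: umbrella:Oscar, ball:Peggy, watch:Bob, scarf:Oscar
Event 6 (give ball: Peggy -> Bob). State: umbrella:Oscar, ball:Bob, watch:Bob, scarf:Oscar
Event 7 (swap watch<->scarf: now watch:Oscar, scarf:Bob). State: umbrella:Oscar, ball:Bob, watch:Oscar, scarf:Bob
Event 8 (swap watch<->ball: now watch:Bob, ball:Oscar). State: umbrella:Oscar, ball:Oscar, watch:Bob, scarf:Bob

Final state: umbrella:Oscar, ball:Oscar, watch:Bob, scarf:Bob
The ball is held by Oscar.

Answer: Oscar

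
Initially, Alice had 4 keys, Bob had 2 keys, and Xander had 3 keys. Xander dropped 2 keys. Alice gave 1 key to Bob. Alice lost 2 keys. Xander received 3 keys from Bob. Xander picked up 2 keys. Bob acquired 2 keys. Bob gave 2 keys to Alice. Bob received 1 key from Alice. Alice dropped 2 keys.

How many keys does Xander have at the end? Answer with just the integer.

Tracking counts step by step:
Start: Alice=4, Bob=2, Xander=3
Event 1 (Xander -2): Xander: 3 -> 1. State: Alice=4, Bob=2, Xander=1
Event 2 (Alice -> Bob, 1): Alice: 4 -> 3, Bob: 2 -> 3. State: Alice=3, Bob=3, Xander=1
Event 3 (Alice -2): Alice: 3 -> 1. State: Alice=1, Bob=3, Xander=1
Event 4 (Bob -> Xander, 3): Bob: 3 -> 0, Xander: 1 -> 4. State: Alice=1, Bob=0, Xander=4
Event 5 (Xander +2): Xander: 4 -> 6. State: Alice=1, Bob=0, Xander=6
Event 6 (Bob +2): Bob: 0 -> 2. State: Alice=1, Bob=2, Xander=6
Event 7 (Bob -> Alice, 2): Bob: 2 -> 0, Alice: 1 -> 3. State: Alice=3, Bob=0, Xander=6
Event 8 (Alice -> Bob, 1): Alice: 3 -> 2, Bob: 0 -> 1. State: Alice=2, Bob=1, Xander=6
Event 9 (Alice -2): Alice: 2 -> 0. State: Alice=0, Bob=1, Xander=6

Xander's final count: 6

Answer: 6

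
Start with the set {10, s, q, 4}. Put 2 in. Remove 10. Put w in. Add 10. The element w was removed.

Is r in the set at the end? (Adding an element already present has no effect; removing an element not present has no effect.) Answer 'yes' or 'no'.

Tracking the set through each operation:
Start: {10, 4, q, s}
Event 1 (add 2): added. Set: {10, 2, 4, q, s}
Event 2 (remove 10): removed. Set: {2, 4, q, s}
Event 3 (add w): added. Set: {2, 4, q, s, w}
Event 4 (add 10): added. Set: {10, 2, 4, q, s, w}
Event 5 (remove w): removed. Set: {10, 2, 4, q, s}

Final set: {10, 2, 4, q, s} (size 5)
r is NOT in the final set.

Answer: no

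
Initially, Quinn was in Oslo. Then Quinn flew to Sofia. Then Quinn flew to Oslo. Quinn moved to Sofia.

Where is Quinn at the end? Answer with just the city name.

Tracking Quinn's location:
Start: Quinn is in Oslo.
After move 1: Oslo -> Sofia. Quinn is in Sofia.
After move 2: Sofia -> Oslo. Quinn is in Oslo.
After move 3: Oslo -> Sofia. Quinn is in Sofia.

Answer: Sofia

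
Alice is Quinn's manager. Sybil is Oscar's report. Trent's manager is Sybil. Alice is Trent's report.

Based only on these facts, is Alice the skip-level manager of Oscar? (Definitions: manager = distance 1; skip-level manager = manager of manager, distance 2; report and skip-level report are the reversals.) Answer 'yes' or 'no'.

Reconstructing the manager chain from the given facts:
  Oscar -> Sybil -> Trent -> Alice -> Quinn
(each arrow means 'manager of the next')
Positions in the chain (0 = top):
  position of Oscar: 0
  position of Sybil: 1
  position of Trent: 2
  position of Alice: 3
  position of Quinn: 4

Alice is at position 3, Oscar is at position 0; signed distance (j - i) = -3.
'skip-level manager' requires j - i = 2. Actual distance is -3, so the relation does NOT hold.

Answer: no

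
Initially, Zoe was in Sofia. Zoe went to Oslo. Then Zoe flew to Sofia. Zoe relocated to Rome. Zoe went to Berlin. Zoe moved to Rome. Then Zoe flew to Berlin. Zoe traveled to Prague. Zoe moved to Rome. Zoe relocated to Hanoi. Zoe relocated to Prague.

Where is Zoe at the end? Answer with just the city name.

Tracking Zoe's location:
Start: Zoe is in Sofia.
After move 1: Sofia -> Oslo. Zoe is in Oslo.
After move 2: Oslo -> Sofia. Zoe is in Sofia.
After move 3: Sofia -> Rome. Zoe is in Rome.
After move 4: Rome -> Berlin. Zoe is in Berlin.
After move 5: Berlin -> Rome. Zoe is in Rome.
After move 6: Rome -> Berlin. Zoe is in Berlin.
After move 7: Berlin -> Prague. Zoe is in Prague.
After move 8: Prague -> Rome. Zoe is in Rome.
After move 9: Rome -> Hanoi. Zoe is in Hanoi.
After move 10: Hanoi -> Prague. Zoe is in Prague.

Answer: Prague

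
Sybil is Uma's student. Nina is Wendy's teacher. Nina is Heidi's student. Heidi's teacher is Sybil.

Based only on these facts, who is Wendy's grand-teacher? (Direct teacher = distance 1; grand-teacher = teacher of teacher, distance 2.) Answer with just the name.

Answer: Heidi

Derivation:
Reconstructing the teacher chain from the given facts:
  Uma -> Sybil -> Heidi -> Nina -> Wendy
(each arrow means 'teacher of the next')
Positions in the chain (0 = top):
  position of Uma: 0
  position of Sybil: 1
  position of Heidi: 2
  position of Nina: 3
  position of Wendy: 4

Wendy is at position 4; the grand-teacher is 2 steps up the chain, i.e. position 2: Heidi.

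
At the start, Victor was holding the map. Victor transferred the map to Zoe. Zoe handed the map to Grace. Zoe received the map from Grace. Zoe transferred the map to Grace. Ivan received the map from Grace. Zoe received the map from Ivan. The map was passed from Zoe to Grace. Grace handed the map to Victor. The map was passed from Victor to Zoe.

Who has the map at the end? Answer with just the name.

Answer: Zoe

Derivation:
Tracking the map through each event:
Start: Victor has the map.
After event 1: Zoe has the map.
After event 2: Grace has the map.
After event 3: Zoe has the map.
After event 4: Grace has the map.
After event 5: Ivan has the map.
After event 6: Zoe has the map.
After event 7: Grace has the map.
After event 8: Victor has the map.
After event 9: Zoe has the map.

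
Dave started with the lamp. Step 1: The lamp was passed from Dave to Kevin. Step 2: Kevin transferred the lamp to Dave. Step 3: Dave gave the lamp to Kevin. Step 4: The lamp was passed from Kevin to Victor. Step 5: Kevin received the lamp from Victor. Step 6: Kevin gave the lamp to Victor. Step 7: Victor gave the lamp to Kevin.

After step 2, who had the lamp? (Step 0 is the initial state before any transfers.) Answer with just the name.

Tracking the lamp holder through step 2:
After step 0 (start): Dave
After step 1: Kevin
After step 2: Dave

At step 2, the holder is Dave.

Answer: Dave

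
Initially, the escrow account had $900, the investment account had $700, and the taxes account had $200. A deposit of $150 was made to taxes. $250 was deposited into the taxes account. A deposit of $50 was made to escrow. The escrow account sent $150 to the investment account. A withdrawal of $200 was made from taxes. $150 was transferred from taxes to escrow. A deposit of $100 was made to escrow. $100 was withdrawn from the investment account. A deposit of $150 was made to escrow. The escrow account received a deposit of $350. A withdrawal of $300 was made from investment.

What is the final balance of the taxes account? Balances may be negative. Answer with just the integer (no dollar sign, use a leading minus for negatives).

Answer: 250

Derivation:
Tracking account balances step by step:
Start: escrow=900, investment=700, taxes=200
Event 1 (deposit 150 to taxes): taxes: 200 + 150 = 350. Balances: escrow=900, investment=700, taxes=350
Event 2 (deposit 250 to taxes): taxes: 350 + 250 = 600. Balances: escrow=900, investment=700, taxes=600
Event 3 (deposit 50 to escrow): escrow: 900 + 50 = 950. Balances: escrow=950, investment=700, taxes=600
Event 4 (transfer 150 escrow -> investment): escrow: 950 - 150 = 800, investment: 700 + 150 = 850. Balances: escrow=800, investment=850, taxes=600
Event 5 (withdraw 200 from taxes): taxes: 600 - 200 = 400. Balances: escrow=800, investment=850, taxes=400
Event 6 (transfer 150 taxes -> escrow): taxes: 400 - 150 = 250, escrow: 800 + 150 = 950. Balances: escrow=950, investment=850, taxes=250
Event 7 (deposit 100 to escrow): escrow: 950 + 100 = 1050. Balances: escrow=1050, investment=850, taxes=250
Event 8 (withdraw 100 from investment): investment: 850 - 100 = 750. Balances: escrow=1050, investment=750, taxes=250
Event 9 (deposit 150 to escrow): escrow: 1050 + 150 = 1200. Balances: escrow=1200, investment=750, taxes=250
Event 10 (deposit 350 to escrow): escrow: 1200 + 350 = 1550. Balances: escrow=1550, investment=750, taxes=250
Event 11 (withdraw 300 from investment): investment: 750 - 300 = 450. Balances: escrow=1550, investment=450, taxes=250

Final balance of taxes: 250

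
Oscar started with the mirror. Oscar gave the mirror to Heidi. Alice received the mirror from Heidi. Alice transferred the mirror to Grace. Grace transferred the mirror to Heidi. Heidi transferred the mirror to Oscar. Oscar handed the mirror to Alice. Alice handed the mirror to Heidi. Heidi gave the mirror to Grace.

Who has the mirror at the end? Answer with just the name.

Tracking the mirror through each event:
Start: Oscar has the mirror.
After event 1: Heidi has the mirror.
After event 2: Alice has the mirror.
After event 3: Grace has the mirror.
After event 4: Heidi has the mirror.
After event 5: Oscar has the mirror.
After event 6: Alice has the mirror.
After event 7: Heidi has the mirror.
After event 8: Grace has the mirror.

Answer: Grace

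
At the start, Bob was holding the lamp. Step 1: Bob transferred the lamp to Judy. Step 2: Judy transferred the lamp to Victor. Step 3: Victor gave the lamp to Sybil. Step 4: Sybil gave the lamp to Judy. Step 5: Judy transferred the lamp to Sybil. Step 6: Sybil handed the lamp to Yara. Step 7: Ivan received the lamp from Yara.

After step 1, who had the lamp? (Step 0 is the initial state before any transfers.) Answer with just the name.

Tracking the lamp holder through step 1:
After step 0 (start): Bob
After step 1: Judy

At step 1, the holder is Judy.

Answer: Judy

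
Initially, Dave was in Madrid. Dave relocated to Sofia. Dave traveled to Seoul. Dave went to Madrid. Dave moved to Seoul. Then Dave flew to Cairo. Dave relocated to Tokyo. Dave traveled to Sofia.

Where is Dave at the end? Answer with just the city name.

Answer: Sofia

Derivation:
Tracking Dave's location:
Start: Dave is in Madrid.
After move 1: Madrid -> Sofia. Dave is in Sofia.
After move 2: Sofia -> Seoul. Dave is in Seoul.
After move 3: Seoul -> Madrid. Dave is in Madrid.
After move 4: Madrid -> Seoul. Dave is in Seoul.
After move 5: Seoul -> Cairo. Dave is in Cairo.
After move 6: Cairo -> Tokyo. Dave is in Tokyo.
After move 7: Tokyo -> Sofia. Dave is in Sofia.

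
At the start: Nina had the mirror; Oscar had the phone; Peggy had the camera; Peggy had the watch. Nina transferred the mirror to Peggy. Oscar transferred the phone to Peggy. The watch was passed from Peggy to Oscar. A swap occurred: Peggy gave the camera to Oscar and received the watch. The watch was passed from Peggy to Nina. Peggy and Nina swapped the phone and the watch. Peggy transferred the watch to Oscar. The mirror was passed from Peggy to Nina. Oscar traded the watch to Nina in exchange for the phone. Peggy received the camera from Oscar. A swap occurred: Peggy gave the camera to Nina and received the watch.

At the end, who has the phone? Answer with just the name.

Tracking all object holders:
Start: mirror:Nina, phone:Oscar, camera:Peggy, watch:Peggy
Event 1 (give mirror: Nina -> Peggy). State: mirror:Peggy, phone:Oscar, camera:Peggy, watch:Peggy
Event 2 (give phone: Oscar -> Peggy). State: mirror:Peggy, phone:Peggy, camera:Peggy, watch:Peggy
Event 3 (give watch: Peggy -> Oscar). State: mirror:Peggy, phone:Peggy, camera:Peggy, watch:Oscar
Event 4 (swap camera<->watch: now camera:Oscar, watch:Peggy). State: mirror:Peggy, phone:Peggy, camera:Oscar, watch:Peggy
Event 5 (give watch: Peggy -> Nina). State: mirror:Peggy, phone:Peggy, camera:Oscar, watch:Nina
Event 6 (swap phone<->watch: now phone:Nina, watch:Peggy). State: mirror:Peggy, phone:Nina, camera:Oscar, watch:Peggy
Event 7 (give watch: Peggy -> Oscar). State: mirror:Peggy, phone:Nina, camera:Oscar, watch:Oscar
Event 8 (give mirror: Peggy -> Nina). State: mirror:Nina, phone:Nina, camera:Oscar, watch:Oscar
Event 9 (swap watch<->phone: now watch:Nina, phone:Oscar). State: mirror:Nina, phone:Oscar, camera:Oscar, watch:Nina
Event 10 (give camera: Oscar -> Peggy). State: mirror:Nina, phone:Oscar, camera:Peggy, watch:Nina
Event 11 (swap camera<->watch: now camera:Nina, watch:Peggy). State: mirror:Nina, phone:Oscar, camera:Nina, watch:Peggy

Final state: mirror:Nina, phone:Oscar, camera:Nina, watch:Peggy
The phone is held by Oscar.

Answer: Oscar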